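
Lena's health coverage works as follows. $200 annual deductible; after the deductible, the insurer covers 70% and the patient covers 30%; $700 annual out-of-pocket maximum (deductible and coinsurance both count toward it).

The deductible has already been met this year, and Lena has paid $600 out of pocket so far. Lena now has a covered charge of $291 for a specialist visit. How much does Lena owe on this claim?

$87.30

The deductible is already satisfied, so the full bill goes to coinsurance.
30% of $291 = $87.30 falls to the patient.
Year-to-date out-of-pocket becomes $600 + $87.30 = $687.30, still under the $700 maximum, so no cap applies.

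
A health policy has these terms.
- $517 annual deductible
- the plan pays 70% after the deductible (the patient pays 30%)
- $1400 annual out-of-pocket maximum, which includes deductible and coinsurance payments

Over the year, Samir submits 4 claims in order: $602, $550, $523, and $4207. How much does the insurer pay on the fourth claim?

Claim 1 — $602: $517 finishes the deductible; $85 goes to coinsurance; patient's 30% is $25.50. Cost to patient: $542.50. OOP to date $542.50. Insurer: $602 − $542.50 = $59.50.
Claim 2 — $550: deductible already satisfied, so patient's share is 30% × $550 = $165. Cost to patient: $165. OOP to date $707.50. Plan pays $550 − $165 = $385.
Claim 3 — $523: deductible already satisfied, so patient's share is 30% × $523 = $156.90. Patient owes $156.90 (running OOP $864.40). Plan pays $523 − $156.90 = $366.10.
Claim 4 — $4207: 30% coinsurance on $4207 = $1262.10. Adding that to $864.40 gives $2126.50, past the $1400 cap; patient pays only $1400 − $864.40 = $535.60. Plan pays $4207 − $535.60 = $3671.40.

$3671.40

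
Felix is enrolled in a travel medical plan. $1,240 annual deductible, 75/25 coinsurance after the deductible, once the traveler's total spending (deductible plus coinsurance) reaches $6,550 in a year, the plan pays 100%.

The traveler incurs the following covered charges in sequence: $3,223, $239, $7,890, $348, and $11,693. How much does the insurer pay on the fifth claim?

Bill 1, $3,223: deductible takes $1,240, $1,983 remains; 25% of $1,983 = $495.75. Traveler owes $1,735.75 (running OOP $1,735.75). Plan pays $3,223 − $1,735.75 = $1,487.25.
Bill 2, $239: deductible already satisfied, so traveler's share is 25% × $239 = $59.75. Traveler pays $59.75; OOP now $1,795.50. Plan pays $239 − $59.75 = $179.25.
Bill 3, $7,890: deductible already satisfied, so traveler's share is 25% × $7,890 = $1,972.50. Traveler pays $1,972.50; OOP now $3,768. Insurer: $7,890 − $1,972.50 = $5,917.50.
Bill 4, $348: deductible met; 25% of $348 = $87. Traveler owes $87 (running OOP $3,855). Insurer: $348 − $87 = $261.
Bill 5, $11,693: deductible met; 25% of $11,693 = $2,923.25. That would push OOP to $6,778.25, over the $6,550 cap, so traveler pays $6,550 − $3,855 = $2,695. Plan pays $11,693 − $2,695 = $8,998.

$8,998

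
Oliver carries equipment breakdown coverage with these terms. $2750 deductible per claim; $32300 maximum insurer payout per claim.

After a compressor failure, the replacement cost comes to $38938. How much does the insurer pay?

$32300

Less the $2750 deductible: $38938 − $2750 = $36188.
The $32300 per-incident cap binds; insurer pays $32300.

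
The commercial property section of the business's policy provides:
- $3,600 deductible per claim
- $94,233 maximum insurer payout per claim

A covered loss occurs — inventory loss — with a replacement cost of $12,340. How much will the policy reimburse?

$8,740

After the deductible, $12,340 − $3,600 = $8,740 remains.
That's under the $94,233 cap, so the insurer reimburses the full $8,740.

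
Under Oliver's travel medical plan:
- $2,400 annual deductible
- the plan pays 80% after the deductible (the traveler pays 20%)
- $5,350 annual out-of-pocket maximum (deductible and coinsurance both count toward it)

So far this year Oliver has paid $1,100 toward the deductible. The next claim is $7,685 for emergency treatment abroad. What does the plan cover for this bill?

$5,108

Deductible still to meet: $2,400 − $1,100 = $1,300.
The remaining $6,385 (= $7,685 − $1,300) moves to coinsurance.
Coinsurance: $6,385 × 20% = $1,277.
Traveler responsibility before any cap: $1,300 + $1,277 = $2,577.
Year-to-date out-of-pocket becomes $1,100 + $2,577 = $3,677, still under the $5,350 maximum, so no cap applies.
The insurer covers the remainder: $7,685 − $2,577 = $5,108.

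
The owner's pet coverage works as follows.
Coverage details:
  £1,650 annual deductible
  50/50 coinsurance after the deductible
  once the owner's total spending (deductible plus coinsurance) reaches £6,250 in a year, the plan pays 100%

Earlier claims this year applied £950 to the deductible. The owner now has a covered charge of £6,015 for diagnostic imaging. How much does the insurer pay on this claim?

£2,657.50

£950 of the £1,650 deductible is already met, leaving £700.
The remaining £5,315 (= £6,015 − £700) moves to coinsurance.
Owner's 50% share of £5,315 is £2,657.50.
Owner responsibility before any cap: £700 + £2,657.50 = £3,357.50.
Cumulative spending £950 + £3,357.50 = £4,307.50 stays under the £6,250 maximum.
Insurer pays the balance: £6,015 − £3,357.50 = £2,657.50.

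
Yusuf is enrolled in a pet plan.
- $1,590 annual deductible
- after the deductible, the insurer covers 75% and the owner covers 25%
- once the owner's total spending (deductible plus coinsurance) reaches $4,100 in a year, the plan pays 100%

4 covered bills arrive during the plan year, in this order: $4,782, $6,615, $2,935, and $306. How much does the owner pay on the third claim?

Claim 1 — $4,782: deductible takes $1,590, $3,192 remains; owner's 25% is $798. Owner owes $2,388 (running OOP $2,388).
Claim 2 — $6,615: deductible met; 25% of $6,615 = $1,653.75. Owner pays $1,653.75; OOP now $4,041.75.
Claim 3 — $2,935: deductible already satisfied, so owner's share is 25% × $2,935 = $733.75. OOP would hit $4,775.50 > $4,100, so the cap limits the owner to $4,100 − $4,041.75 = $58.25.

$58.25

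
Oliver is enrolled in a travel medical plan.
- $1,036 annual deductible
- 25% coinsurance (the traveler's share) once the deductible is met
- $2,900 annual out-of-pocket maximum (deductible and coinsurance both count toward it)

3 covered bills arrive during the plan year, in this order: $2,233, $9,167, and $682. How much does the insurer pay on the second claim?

Claim 1 — $2,233: deductible takes $1,036, $1,197 remains; 25% of $1,197 = $299.25. Traveler owes $1,335.25 (running OOP $1,335.25). Insurer: $2,233 − $1,335.25 = $897.75.
Claim 2 — $9,167: deductible met; 25% of $9,167 = $2,291.75. Adding that to $1,335.25 gives $3,627, past the $2,900 cap; traveler pays only $2,900 − $1,335.25 = $1,564.75. Plan pays $9,167 − $1,564.75 = $7,602.25.

$7,602.25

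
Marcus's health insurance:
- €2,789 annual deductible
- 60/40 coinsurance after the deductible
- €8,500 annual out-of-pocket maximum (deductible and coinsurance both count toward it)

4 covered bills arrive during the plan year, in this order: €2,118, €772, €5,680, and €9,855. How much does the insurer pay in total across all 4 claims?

Claim 1 — €2,118: entire amount goes to the deductible. Patient owes €2,118 (running OOP €2,118). Insurer: €2,118 − €2,118 = €0.
Claim 2 — €772: deductible takes €671, €101 remains; coinsurance €101 × 40% = €40.40. Cost to patient: €711.40. OOP to date €2,829.40. Insurer: €772 − €711.40 = €60.60.
Claim 3 — €5,680: 40% coinsurance on €5,680 = €2,272. Patient owes €2,272 (running OOP €5,101.40). Insurer: €5,680 − €2,272 = €3,408.
Claim 4 — €9,855: 40% coinsurance on €9,855 = €3,942. Adding that to €5,101.40 gives €9,043.40, past the €8,500 cap; patient pays only €8,500 − €5,101.40 = €3,398.60. Plan pays €9,855 − €3,398.60 = €6,456.40.
Insurer total = bills − patient's total = €18,425 − €8,500 = €9,925.

€9,925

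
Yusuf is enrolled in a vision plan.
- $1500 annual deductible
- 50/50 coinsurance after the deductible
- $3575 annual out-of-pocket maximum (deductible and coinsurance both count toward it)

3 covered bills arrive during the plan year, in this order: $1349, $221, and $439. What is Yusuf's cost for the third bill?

$219.50

Bill 1, $1349: entire amount goes to the deductible. Member owes $1349 (running OOP $1349).
Bill 2, $221: $151 to deductible, leaving $70; member's 50% is $35. Cost to member: $186. OOP to date $1535.
Bill 3, $439: 50% coinsurance on $439 = $219.50. Member owes $219.50 (running OOP $1754.50).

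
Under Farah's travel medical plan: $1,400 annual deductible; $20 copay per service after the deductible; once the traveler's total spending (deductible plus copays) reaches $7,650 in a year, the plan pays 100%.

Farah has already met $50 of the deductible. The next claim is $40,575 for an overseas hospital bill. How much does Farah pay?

$1,370

Deductible still to meet: $1,400 − $50 = $1,350.
That leaves $40,575 − $1,350 = $39,225 for the copay.
Copay on this service: $20.
That puts the traveler's cost at $1,350 + $20 = $1,370 before any cap.
Year-to-date out-of-pocket becomes $50 + $1,370 = $1,420, still under the $7,650 maximum, so no cap applies.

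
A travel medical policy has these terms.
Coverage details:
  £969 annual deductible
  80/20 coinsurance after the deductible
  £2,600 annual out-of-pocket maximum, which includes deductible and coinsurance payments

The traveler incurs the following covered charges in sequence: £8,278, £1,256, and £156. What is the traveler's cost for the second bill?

Claim 1 — £8,278: £969 finishes the deductible; £7,309 goes to coinsurance; 20% of £7,309 = £1,461.80. Traveler pays £2,430.80; OOP now £2,430.80.
Claim 2 — £1,256: 20% coinsurance on £1,256 = £251.20. That would push OOP to £2,682, over the £2,600 cap, so traveler pays £2,600 − £2,430.80 = £169.20.

£169.20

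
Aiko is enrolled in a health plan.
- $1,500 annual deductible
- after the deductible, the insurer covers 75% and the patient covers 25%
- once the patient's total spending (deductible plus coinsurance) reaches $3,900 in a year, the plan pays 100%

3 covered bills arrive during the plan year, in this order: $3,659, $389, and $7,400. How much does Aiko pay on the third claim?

$1,763

Bill 1, $3,659: $1,500 finishes the deductible; $2,159 goes to coinsurance; 25% of $2,159 = $539.75. Patient owes $2,039.75 (running OOP $2,039.75).
Bill 2, $389: deductible already satisfied, so patient's share is 25% × $389 = $97.25. Patient owes $97.25 (running OOP $2,137).
Bill 3, $7,400: 25% coinsurance on $7,400 = $1,850. That would push OOP to $3,987, over the $3,900 cap, so patient pays $3,900 − $2,137 = $1,763.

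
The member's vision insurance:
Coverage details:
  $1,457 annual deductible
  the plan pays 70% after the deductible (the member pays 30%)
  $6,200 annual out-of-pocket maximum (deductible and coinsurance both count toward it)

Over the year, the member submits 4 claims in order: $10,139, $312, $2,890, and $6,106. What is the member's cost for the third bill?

$867

Claim 1 — $10,139: $1,457 to deductible, leaving $8,682; member's 30% is $2,604.60. Cost to member: $4,061.60. OOP to date $4,061.60.
Claim 2 — $312: 30% coinsurance on $312 = $93.60. Member owes $93.60 (running OOP $4,155.20).
Claim 3 — $2,890: deductible met; 30% of $2,890 = $867. Cost to member: $867. OOP to date $5,022.20.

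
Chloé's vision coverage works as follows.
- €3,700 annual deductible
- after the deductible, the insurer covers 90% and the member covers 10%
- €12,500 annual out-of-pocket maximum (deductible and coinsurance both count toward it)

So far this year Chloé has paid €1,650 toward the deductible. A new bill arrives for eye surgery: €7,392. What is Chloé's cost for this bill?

€2,584.20

Deductible still to meet: €3,700 − €1,650 = €2,050.
After the €2,050 deductible portion, €7,392 − €2,050 = €5,342 is subject to coinsurance.
10% of €5,342 = €534.20 falls to the member.
That puts the member's cost at €2,050 + €534.20 = €2,584.20 before any cap.
Year-to-date out-of-pocket becomes €1,650 + €2,584.20 = €4,234.20, still under the €12,500 maximum, so no cap applies.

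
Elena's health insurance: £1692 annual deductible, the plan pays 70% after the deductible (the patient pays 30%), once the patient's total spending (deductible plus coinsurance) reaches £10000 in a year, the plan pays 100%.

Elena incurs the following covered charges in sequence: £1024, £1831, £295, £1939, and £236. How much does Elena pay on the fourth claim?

Claim 1 — £1024: fully absorbed by the deductible. Patient owes £1024 (running OOP £1024).
Claim 2 — £1831: £668 finishes the deductible; £1163 goes to coinsurance; coinsurance £1163 × 30% = £348.90. Cost to patient: £1016.90. OOP to date £2040.90.
Claim 3 — £295: deductible already satisfied, so patient's share is 30% × £295 = £88.50. Patient pays £88.50; OOP now £2129.40.
Claim 4 — £1939: deductible already satisfied, so patient's share is 30% × £1939 = £581.70. Cost to patient: £581.70. OOP to date £2711.10.

£581.70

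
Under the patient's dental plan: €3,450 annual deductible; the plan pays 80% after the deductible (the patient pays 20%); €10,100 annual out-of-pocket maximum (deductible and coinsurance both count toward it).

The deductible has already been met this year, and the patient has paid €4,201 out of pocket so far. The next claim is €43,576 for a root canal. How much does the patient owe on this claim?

With the deductible met, the entire €43,576 is subject to coinsurance.
Coinsurance: €43,576 × 20% = €8,715.20.
That would bring total out-of-pocket to €12,916.20, past the €10,100 cap. The patient is capped at €10,100 − €4,201 = €5,899 on this claim.

€5,899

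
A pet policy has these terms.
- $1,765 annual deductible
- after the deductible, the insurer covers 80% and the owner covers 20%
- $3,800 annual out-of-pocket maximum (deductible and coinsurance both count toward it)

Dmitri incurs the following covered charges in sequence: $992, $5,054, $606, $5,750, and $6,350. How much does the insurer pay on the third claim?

#1 ($992): fully absorbed by the deductible. Owner owes $992 (running OOP $992). Insurer: $992 − $992 = $0.
#2 ($5,054): $773 to deductible, leaving $4,281; 20% of $4,281 = $856.20. Cost to owner: $1,629.20. OOP to date $2,621.20. Plan pays $5,054 − $1,629.20 = $3,424.80.
#3 ($606): deductible met; 20% of $606 = $121.20. Cost to owner: $121.20. OOP to date $2,742.40. Plan pays $606 − $121.20 = $484.80.

$484.80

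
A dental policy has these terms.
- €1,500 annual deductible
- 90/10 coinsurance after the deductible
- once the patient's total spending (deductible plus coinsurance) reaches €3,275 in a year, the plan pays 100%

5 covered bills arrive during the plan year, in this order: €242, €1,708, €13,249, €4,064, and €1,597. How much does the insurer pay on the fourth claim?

€3,658.90

Bill 1, €242: all of it applies to the deductible. Patient pays €242; OOP now €242. Insurer: €242 − €242 = €0.
Bill 2, €1,708: €1,258 finishes the deductible; €450 goes to coinsurance; patient's 10% is €45. Cost to patient: €1,303. OOP to date €1,545. Plan pays €1,708 − €1,303 = €405.
Bill 3, €13,249: deductible met; 10% of €13,249 = €1,324.90. Patient owes €1,324.90 (running OOP €2,869.90). Plan pays €13,249 − €1,324.90 = €11,924.10.
Bill 4, €4,064: deductible already satisfied, so patient's share is 10% × €4,064 = €406.40. OOP would hit €3,276.30 > €3,275, so the cap limits the patient to €3,275 − €2,869.90 = €405.10. Insurer: €4,064 − €405.10 = €3,658.90.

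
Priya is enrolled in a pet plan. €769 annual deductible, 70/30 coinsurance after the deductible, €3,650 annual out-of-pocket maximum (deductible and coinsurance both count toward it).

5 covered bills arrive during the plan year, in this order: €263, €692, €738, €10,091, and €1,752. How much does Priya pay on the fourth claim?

€2,603.80

#1 (€263): entire amount goes to the deductible. Owner pays €263; OOP now €263.
#2 (€692): deductible takes €506, €186 remains; 30% of €186 = €55.80. Owner owes €561.80 (running OOP €824.80).
#3 (€738): deductible met; 30% of €738 = €221.40. Owner owes €221.40 (running OOP €1,046.20).
#4 (€10,091): deductible met; 30% of €10,091 = €3,027.30. Adding that to €1,046.20 gives €4,073.50, past the €3,650 cap; owner pays only €3,650 − €1,046.20 = €2,603.80.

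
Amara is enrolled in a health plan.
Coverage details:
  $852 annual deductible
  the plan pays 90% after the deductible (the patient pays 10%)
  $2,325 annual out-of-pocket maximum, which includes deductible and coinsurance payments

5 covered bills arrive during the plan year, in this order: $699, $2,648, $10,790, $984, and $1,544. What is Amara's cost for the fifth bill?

Claim 1 — $699: all of it applies to the deductible. Patient pays $699; OOP now $699.
Claim 2 — $2,648: deductible takes $153, $2,495 remains; 10% of $2,495 = $249.50. Patient pays $402.50; OOP now $1,101.50.
Claim 3 — $10,790: deductible met; 10% of $10,790 = $1,079. Cost to patient: $1,079. OOP to date $2,180.50.
Claim 4 — $984: deductible met; 10% of $984 = $98.40. Patient owes $98.40 (running OOP $2,278.90).
Claim 5 — $1,544: 10% coinsurance on $1,544 = $154.40. Adding that to $2,278.90 gives $2,433.30, past the $2,325 cap; patient pays only $2,325 − $2,278.90 = $46.10.

$46.10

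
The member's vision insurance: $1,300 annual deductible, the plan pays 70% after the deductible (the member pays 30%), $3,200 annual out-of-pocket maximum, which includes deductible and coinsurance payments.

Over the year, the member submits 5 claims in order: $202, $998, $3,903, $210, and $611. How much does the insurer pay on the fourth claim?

$147

Bill 1, $202: all of it applies to the deductible. Member pays $202; OOP now $202. Insurer: $202 − $202 = $0.
Bill 2, $998: fully absorbed by the deductible. Member pays $998; OOP now $1,200. Plan pays $998 − $998 = $0.
Bill 3, $3,903: $100 to deductible, leaving $3,803; 30% of $3,803 = $1,140.90. Cost to member: $1,240.90. OOP to date $2,440.90. Plan pays $3,903 − $1,240.90 = $2,662.10.
Bill 4, $210: deductible met; 30% of $210 = $63. Member owes $63 (running OOP $2,503.90). Insurer: $210 − $63 = $147.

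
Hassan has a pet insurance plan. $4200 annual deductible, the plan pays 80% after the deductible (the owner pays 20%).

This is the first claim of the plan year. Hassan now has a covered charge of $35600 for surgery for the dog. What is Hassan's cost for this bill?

The full $4200 deductible is still open; $4200 of this bill applies to it.
After the $4200 deductible portion, $35600 − $4200 = $31400 is subject to coinsurance.
Owner's 20% share of $31400 is $6280.
Owner responsibility: $4200 + $6280 = $10480.

$10480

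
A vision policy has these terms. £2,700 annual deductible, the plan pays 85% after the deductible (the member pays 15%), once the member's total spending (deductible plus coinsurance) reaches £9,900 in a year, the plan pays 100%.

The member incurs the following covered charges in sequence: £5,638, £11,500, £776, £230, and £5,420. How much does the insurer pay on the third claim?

Claim 1 — £5,638: deductible takes £2,700, £2,938 remains; 15% of £2,938 = £440.70. Member owes £3,140.70 (running OOP £3,140.70). Insurer: £5,638 − £3,140.70 = £2,497.30.
Claim 2 — £11,500: 15% coinsurance on £11,500 = £1,725. Cost to member: £1,725. OOP to date £4,865.70. Insurer: £11,500 − £1,725 = £9,775.
Claim 3 — £776: deductible already satisfied, so member's share is 15% × £776 = £116.40. Member owes £116.40 (running OOP £4,982.10). Insurer: £776 − £116.40 = £659.60.

£659.60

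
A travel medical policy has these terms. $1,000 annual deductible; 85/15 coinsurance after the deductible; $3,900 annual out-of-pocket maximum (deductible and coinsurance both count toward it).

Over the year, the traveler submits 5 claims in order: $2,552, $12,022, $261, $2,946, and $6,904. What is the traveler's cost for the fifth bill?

#1 ($2,552): $1,000 to deductible, leaving $1,552; traveler's 15% is $232.80. Traveler owes $1,232.80 (running OOP $1,232.80).
#2 ($12,022): deductible already satisfied, so traveler's share is 15% × $12,022 = $1,803.30. Traveler owes $1,803.30 (running OOP $3,036.10).
#3 ($261): deductible already satisfied, so traveler's share is 15% × $261 = $39.15. Traveler owes $39.15 (running OOP $3,075.25).
#4 ($2,946): deductible already satisfied, so traveler's share is 15% × $2,946 = $441.90. Traveler owes $441.90 (running OOP $3,517.15).
#5 ($6,904): 15% coinsurance on $6,904 = $1,035.60. OOP would hit $4,552.75 > $3,900, so the cap limits the traveler to $3,900 − $3,517.15 = $382.85.

$382.85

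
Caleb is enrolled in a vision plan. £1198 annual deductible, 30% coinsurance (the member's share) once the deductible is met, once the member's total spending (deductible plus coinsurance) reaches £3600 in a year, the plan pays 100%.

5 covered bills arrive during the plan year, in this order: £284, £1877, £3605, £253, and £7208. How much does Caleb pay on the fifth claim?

Bill 1, £284: all of it applies to the deductible. Cost to member: £284. OOP to date £284.
Bill 2, £1877: £914 finishes the deductible; £963 goes to coinsurance; member's 30% is £288.90. Cost to member: £1202.90. OOP to date £1486.90.
Bill 3, £3605: deductible already satisfied, so member's share is 30% × £3605 = £1081.50. Member pays £1081.50; OOP now £2568.40.
Bill 4, £253: deductible already satisfied, so member's share is 30% × £253 = £75.90. Member pays £75.90; OOP now £2644.30.
Bill 5, £7208: deductible met; 30% of £7208 = £2162.40. That would push OOP to £4806.70, over the £3600 cap, so member pays £3600 − £2644.30 = £955.70.

£955.70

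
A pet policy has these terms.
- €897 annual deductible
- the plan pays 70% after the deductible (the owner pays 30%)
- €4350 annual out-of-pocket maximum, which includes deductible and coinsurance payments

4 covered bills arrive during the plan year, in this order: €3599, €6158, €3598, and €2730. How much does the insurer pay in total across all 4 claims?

€11735

Bill 1, €3599: €897 finishes the deductible; €2702 goes to coinsurance; coinsurance €2702 × 30% = €810.60. Owner pays €1707.60; OOP now €1707.60. Insurer: €3599 − €1707.60 = €1891.40.
Bill 2, €6158: deductible met; 30% of €6158 = €1847.40. Cost to owner: €1847.40. OOP to date €3555. Plan pays €6158 − €1847.40 = €4310.60.
Bill 3, €3598: 30% coinsurance on €3598 = €1079.40. Adding that to €3555 gives €4634.40, past the €4350 cap; owner pays only €4350 − €3555 = €795. Insurer: €3598 − €795 = €2803.
Bill 4, €2730: deductible already satisfied, so owner's share is 30% × €2730 = €819. Adding that to €4350 gives €5169, past the €4350 cap; owner pays only €4350 − €4350 = €0. Insurer: €2730 − €0 = €2730.
Insurer total = bills − owner's total = €16085 − €4350 = €11735.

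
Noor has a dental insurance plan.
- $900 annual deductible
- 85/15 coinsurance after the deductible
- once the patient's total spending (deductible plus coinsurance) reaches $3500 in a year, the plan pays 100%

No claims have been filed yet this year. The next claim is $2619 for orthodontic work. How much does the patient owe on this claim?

$1157.85

Nothing has been paid toward the $900 deductible, so the first $900 of this charge is applied there.
The remaining $1719 (= $2619 − $900) moves to coinsurance.
15% of $1719 = $257.85 falls to the patient.
So the patient owes $900 + $257.85 = $1157.85 before any cap.
Year-to-date out-of-pocket becomes $0 + $1157.85 = $1157.85, still under the $3500 maximum, so no cap applies.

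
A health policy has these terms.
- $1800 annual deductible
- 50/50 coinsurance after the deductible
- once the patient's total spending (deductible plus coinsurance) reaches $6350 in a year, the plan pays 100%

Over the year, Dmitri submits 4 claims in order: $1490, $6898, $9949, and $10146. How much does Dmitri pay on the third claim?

Claim 1 ($1490): all of it applies to the deductible. Patient owes $1490 (running OOP $1490).
Claim 2 ($6898): $310 to deductible, leaving $6588; 50% of $6588 = $3294. Cost to patient: $3604. OOP to date $5094.
Claim 3 ($9949): deductible met; 50% of $9949 = $4974.50. That would push OOP to $10068.50, over the $6350 cap, so patient pays $6350 − $5094 = $1256.

$1256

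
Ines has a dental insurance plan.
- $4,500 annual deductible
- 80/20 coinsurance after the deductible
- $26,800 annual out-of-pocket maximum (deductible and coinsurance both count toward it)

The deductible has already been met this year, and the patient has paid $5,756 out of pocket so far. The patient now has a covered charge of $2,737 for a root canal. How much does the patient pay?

The deductible is already satisfied, so the full bill goes to coinsurance.
20% of $2,737 = $547.40 falls to the patient.
Cumulative spending $5,756 + $547.40 = $6,303.40 stays under the $26,800 maximum.

$547.40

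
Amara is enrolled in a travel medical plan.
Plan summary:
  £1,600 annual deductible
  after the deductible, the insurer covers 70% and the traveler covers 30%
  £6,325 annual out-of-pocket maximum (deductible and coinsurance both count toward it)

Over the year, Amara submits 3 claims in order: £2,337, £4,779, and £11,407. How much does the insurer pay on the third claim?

£8,336.80

#1 (£2,337): £1,600 to deductible, leaving £737; coinsurance £737 × 30% = £221.10. Traveler pays £1,821.10; OOP now £1,821.10. Plan pays £2,337 − £1,821.10 = £515.90.
#2 (£4,779): 30% coinsurance on £4,779 = £1,433.70. Cost to traveler: £1,433.70. OOP to date £3,254.80. Plan pays £4,779 − £1,433.70 = £3,345.30.
#3 (£11,407): 30% coinsurance on £11,407 = £3,422.10. Adding that to £3,254.80 gives £6,676.90, past the £6,325 cap; traveler pays only £6,325 − £3,254.80 = £3,070.20. Insurer: £11,407 − £3,070.20 = £8,336.80.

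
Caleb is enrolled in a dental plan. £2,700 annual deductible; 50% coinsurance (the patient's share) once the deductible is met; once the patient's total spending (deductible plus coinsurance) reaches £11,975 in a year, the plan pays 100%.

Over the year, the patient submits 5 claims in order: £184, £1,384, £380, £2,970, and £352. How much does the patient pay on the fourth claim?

Bill 1, £184: entire amount goes to the deductible. Patient owes £184 (running OOP £184).
Bill 2, £1,384: entire amount goes to the deductible. Patient owes £1,384 (running OOP £1,568).
Bill 3, £380: entire amount goes to the deductible. Cost to patient: £380. OOP to date £1,948.
Bill 4, £2,970: deductible takes £752, £2,218 remains; 50% of £2,218 = £1,109. Cost to patient: £1,861. OOP to date £3,809.

£1,861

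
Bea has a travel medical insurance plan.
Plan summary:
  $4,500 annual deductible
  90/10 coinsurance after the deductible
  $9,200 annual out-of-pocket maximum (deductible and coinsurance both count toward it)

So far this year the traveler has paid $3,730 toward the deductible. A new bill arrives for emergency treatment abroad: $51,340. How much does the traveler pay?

$5,470

Deductible still to meet: $4,500 − $3,730 = $770.
The remaining $50,570 (= $51,340 − $770) moves to coinsurance.
Coinsurance: $50,570 × 10% = $5,057.
So the traveler owes $770 + $5,057 = $5,827 before any cap.
Year-to-date out-of-pocket would reach $3,730 + $5,827 = $9,557, above the $9,200 maximum, so the traveler pays only $9,200 − $3,730 = $5,470.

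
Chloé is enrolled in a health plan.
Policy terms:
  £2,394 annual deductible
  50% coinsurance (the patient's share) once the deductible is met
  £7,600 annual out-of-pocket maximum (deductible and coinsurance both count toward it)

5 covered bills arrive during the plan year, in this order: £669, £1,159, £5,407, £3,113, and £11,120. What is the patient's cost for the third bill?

Claim 1 (£669): all of it applies to the deductible. Patient pays £669; OOP now £669.
Claim 2 (£1,159): entire amount goes to the deductible. Patient owes £1,159 (running OOP £1,828).
Claim 3 (£5,407): £566 to deductible, leaving £4,841; coinsurance £4,841 × 50% = £2,420.50. Cost to patient: £2,986.50. OOP to date £4,814.50.

£2,986.50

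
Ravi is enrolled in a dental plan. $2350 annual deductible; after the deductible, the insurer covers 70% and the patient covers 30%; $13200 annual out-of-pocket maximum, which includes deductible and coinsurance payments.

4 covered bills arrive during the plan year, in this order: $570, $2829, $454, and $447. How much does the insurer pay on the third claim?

Bill 1, $570: fully absorbed by the deductible. Patient owes $570 (running OOP $570). Plan pays $570 − $570 = $0.
Bill 2, $2829: $1780 finishes the deductible; $1049 goes to coinsurance; 30% of $1049 = $314.70. Patient pays $2094.70; OOP now $2664.70. Plan pays $2829 − $2094.70 = $734.30.
Bill 3, $454: deductible already satisfied, so patient's share is 30% × $454 = $136.20. Patient pays $136.20; OOP now $2800.90. Insurer: $454 − $136.20 = $317.80.

$317.80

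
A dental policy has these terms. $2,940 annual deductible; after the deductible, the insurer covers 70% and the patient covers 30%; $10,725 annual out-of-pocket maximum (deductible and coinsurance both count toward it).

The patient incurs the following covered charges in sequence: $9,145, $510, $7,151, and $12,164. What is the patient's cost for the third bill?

$2,145.30

Claim 1 ($9,145): deductible takes $2,940, $6,205 remains; 30% of $6,205 = $1,861.50. Patient owes $4,801.50 (running OOP $4,801.50).
Claim 2 ($510): deductible already satisfied, so patient's share is 30% × $510 = $153. Patient owes $153 (running OOP $4,954.50).
Claim 3 ($7,151): deductible already satisfied, so patient's share is 30% × $7,151 = $2,145.30. Patient owes $2,145.30 (running OOP $7,099.80).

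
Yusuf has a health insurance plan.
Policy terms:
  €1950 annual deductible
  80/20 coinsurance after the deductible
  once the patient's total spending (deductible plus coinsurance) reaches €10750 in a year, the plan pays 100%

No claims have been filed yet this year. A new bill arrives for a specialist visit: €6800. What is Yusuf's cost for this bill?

€2920

Nothing has been paid toward the €1950 deductible, so the first €1950 of this charge is applied there.
That leaves €6800 − €1950 = €4850 for coinsurance.
20% of €4850 = €970 falls to the patient.
That puts the patient's cost at €1950 + €970 = €2920 before any cap.
Cumulative spending €0 + €2920 = €2920 stays under the €10750 maximum.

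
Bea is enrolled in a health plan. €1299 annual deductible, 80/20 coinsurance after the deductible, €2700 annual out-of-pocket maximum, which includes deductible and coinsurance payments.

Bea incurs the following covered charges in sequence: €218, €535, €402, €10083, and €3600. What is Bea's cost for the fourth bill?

Claim 1 — €218: entire amount goes to the deductible. Patient owes €218 (running OOP €218).
Claim 2 — €535: entire amount goes to the deductible. Patient owes €535 (running OOP €753).
Claim 3 — €402: fully absorbed by the deductible. Patient owes €402 (running OOP €1155).
Claim 4 — €10083: €144 to deductible, leaving €9939; patient's 20% is €1987.80. Claim cost before the cap: €144 + €1987.80 = €2131.80. That would push OOP to €3286.80, over the €2700 cap, so patient pays €2700 − €1155 = €1545.

€1545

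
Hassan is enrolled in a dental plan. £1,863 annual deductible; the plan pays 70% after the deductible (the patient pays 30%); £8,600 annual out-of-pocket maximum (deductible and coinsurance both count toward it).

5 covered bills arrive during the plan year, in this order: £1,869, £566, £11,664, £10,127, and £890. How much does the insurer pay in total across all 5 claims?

Claim 1 — £1,869: £1,863 to deductible, leaving £6; patient's 30% is £1.80. Patient pays £1,864.80; OOP now £1,864.80. Plan pays £1,869 − £1,864.80 = £4.20.
Claim 2 — £566: deductible met; 30% of £566 = £169.80. Patient pays £169.80; OOP now £2,034.60. Plan pays £566 − £169.80 = £396.20.
Claim 3 — £11,664: 30% coinsurance on £11,664 = £3,499.20. Patient pays £3,499.20; OOP now £5,533.80. Insurer: £11,664 − £3,499.20 = £8,164.80.
Claim 4 — £10,127: deductible met; 30% of £10,127 = £3,038.10. Cost to patient: £3,038.10. OOP to date £8,571.90. Insurer: £10,127 − £3,038.10 = £7,088.90.
Claim 5 — £890: deductible already satisfied, so patient's share is 30% × £890 = £267. That would push OOP to £8,838.90, over the £8,600 cap, so patient pays £8,600 − £8,571.90 = £28.10. Plan pays £890 − £28.10 = £861.90.
Insurer total: £4.20 + £396.20 + £8,164.80 + £7,088.90 + £861.90 = £16,516.

£16,516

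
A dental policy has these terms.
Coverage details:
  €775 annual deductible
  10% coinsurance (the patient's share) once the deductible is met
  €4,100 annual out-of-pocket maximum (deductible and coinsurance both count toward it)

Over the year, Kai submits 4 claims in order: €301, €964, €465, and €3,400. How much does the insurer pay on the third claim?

€418.50

Claim 1 (€301): entire amount goes to the deductible. Patient pays €301; OOP now €301. Insurer: €301 − €301 = €0.
Claim 2 (€964): €474 finishes the deductible; €490 goes to coinsurance; coinsurance €490 × 10% = €49. Patient pays €523; OOP now €824. Plan pays €964 − €523 = €441.
Claim 3 (€465): deductible already satisfied, so patient's share is 10% × €465 = €46.50. Patient pays €46.50; OOP now €870.50. Plan pays €465 − €46.50 = €418.50.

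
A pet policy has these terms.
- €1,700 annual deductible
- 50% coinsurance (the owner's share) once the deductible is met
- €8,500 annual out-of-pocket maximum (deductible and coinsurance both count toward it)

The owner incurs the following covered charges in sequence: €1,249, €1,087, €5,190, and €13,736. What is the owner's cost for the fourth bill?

€3,887

Claim 1 (€1,249): fully absorbed by the deductible. Cost to owner: €1,249. OOP to date €1,249.
Claim 2 (€1,087): €451 finishes the deductible; €636 goes to coinsurance; 50% of €636 = €318. Owner pays €769; OOP now €2,018.
Claim 3 (€5,190): 50% coinsurance on €5,190 = €2,595. Owner pays €2,595; OOP now €4,613.
Claim 4 (€13,736): 50% coinsurance on €13,736 = €6,868. That would push OOP to €11,481, over the €8,500 cap, so owner pays €8,500 − €4,613 = €3,887.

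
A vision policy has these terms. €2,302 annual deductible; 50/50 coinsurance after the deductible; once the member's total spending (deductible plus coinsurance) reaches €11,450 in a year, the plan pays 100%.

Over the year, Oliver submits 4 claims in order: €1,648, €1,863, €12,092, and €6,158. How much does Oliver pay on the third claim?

Claim 1 — €1,648: entire amount goes to the deductible. Cost to member: €1,648. OOP to date €1,648.
Claim 2 — €1,863: €654 to deductible, leaving €1,209; member's 50% is €604.50. Member owes €1,258.50 (running OOP €2,906.50).
Claim 3 — €12,092: deductible already satisfied, so member's share is 50% × €12,092 = €6,046. Member pays €6,046; OOP now €8,952.50.

€6,046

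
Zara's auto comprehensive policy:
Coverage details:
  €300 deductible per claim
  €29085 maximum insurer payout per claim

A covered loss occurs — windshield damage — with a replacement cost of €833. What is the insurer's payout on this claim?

€533

After the deductible, €833 − €300 = €533 remains.
€533 ≤ €29085, so the limit doesn't bind; insurer pays €533.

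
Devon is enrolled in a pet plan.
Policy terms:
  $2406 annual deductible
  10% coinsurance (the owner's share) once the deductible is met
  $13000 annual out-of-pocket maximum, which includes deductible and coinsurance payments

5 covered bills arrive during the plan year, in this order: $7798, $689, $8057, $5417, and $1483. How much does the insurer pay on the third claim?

#1 ($7798): deductible takes $2406, $5392 remains; coinsurance $5392 × 10% = $539.20. Owner owes $2945.20 (running OOP $2945.20). Plan pays $7798 − $2945.20 = $4852.80.
#2 ($689): deductible met; 10% of $689 = $68.90. Owner pays $68.90; OOP now $3014.10. Plan pays $689 − $68.90 = $620.10.
#3 ($8057): 10% coinsurance on $8057 = $805.70. Owner owes $805.70 (running OOP $3819.80). Plan pays $8057 − $805.70 = $7251.30.

$7251.30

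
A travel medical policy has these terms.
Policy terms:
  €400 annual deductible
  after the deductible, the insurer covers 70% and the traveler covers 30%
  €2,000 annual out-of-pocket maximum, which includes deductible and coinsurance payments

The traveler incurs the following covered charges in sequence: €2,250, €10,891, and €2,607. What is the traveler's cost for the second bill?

Bill 1, €2,250: deductible takes €400, €1,850 remains; traveler's 30% is €555. Traveler owes €955 (running OOP €955).
Bill 2, €10,891: deductible met; 30% of €10,891 = €3,267.30. Adding that to €955 gives €4,222.30, past the €2,000 cap; traveler pays only €2,000 − €955 = €1,045.

€1,045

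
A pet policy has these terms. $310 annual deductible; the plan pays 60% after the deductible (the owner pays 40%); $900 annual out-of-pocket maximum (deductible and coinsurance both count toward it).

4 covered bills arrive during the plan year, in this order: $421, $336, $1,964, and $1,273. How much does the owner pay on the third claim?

$411.20

Claim 1 — $421: deductible takes $310, $111 remains; coinsurance $111 × 40% = $44.40. Cost to owner: $354.40. OOP to date $354.40.
Claim 2 — $336: deductible already satisfied, so owner's share is 40% × $336 = $134.40. Owner pays $134.40; OOP now $488.80.
Claim 3 — $1,964: deductible met; 40% of $1,964 = $785.60. That would push OOP to $1,274.40, over the $900 cap, so owner pays $900 − $488.80 = $411.20.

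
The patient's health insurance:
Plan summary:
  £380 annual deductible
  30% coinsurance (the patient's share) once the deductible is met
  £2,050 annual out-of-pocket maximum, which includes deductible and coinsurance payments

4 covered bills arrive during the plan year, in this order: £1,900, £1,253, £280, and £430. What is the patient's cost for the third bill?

£84

#1 (£1,900): £380 finishes the deductible; £1,520 goes to coinsurance; coinsurance £1,520 × 30% = £456. Patient owes £836 (running OOP £836).
#2 (£1,253): deductible already satisfied, so patient's share is 30% × £1,253 = £375.90. Patient owes £375.90 (running OOP £1,211.90).
#3 (£280): deductible met; 30% of £280 = £84. Patient owes £84 (running OOP £1,295.90).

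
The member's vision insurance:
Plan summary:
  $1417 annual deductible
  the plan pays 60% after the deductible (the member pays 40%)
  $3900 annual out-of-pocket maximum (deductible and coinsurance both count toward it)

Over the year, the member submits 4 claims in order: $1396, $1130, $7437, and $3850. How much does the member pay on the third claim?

$2039.40

#1 ($1396): fully absorbed by the deductible. Member owes $1396 (running OOP $1396).
#2 ($1130): deductible takes $21, $1109 remains; member's 40% is $443.60. Member owes $464.60 (running OOP $1860.60).
#3 ($7437): deductible met; 40% of $7437 = $2974.80. Adding that to $1860.60 gives $4835.40, past the $3900 cap; member pays only $3900 − $1860.60 = $2039.40.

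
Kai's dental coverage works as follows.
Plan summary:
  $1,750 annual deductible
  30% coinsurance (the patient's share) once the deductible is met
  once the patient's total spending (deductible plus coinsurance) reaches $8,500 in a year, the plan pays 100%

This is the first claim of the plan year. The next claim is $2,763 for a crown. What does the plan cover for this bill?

Nothing has been paid toward the $1,750 deductible, so the first $1,750 of this charge is applied there.
The remaining $1,013 (= $2,763 − $1,750) moves to coinsurance.
Patient's 30% share of $1,013 is $303.90.
So the patient owes $1,750 + $303.90 = $2,053.90 before any cap.
Cumulative spending $0 + $2,053.90 = $2,053.90 stays under the $8,500 maximum.
The plan picks up $2,763 − $2,053.90 = $709.10.

$709.10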